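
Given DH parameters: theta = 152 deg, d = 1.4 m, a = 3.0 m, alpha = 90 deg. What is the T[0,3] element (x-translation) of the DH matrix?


T[0,3] = a * cos(theta)
= 3.0 * cos(152 deg)
= 3.0 * -0.8829
= -2.6488


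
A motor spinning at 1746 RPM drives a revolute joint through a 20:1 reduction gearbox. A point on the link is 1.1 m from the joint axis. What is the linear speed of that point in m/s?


omega_motor = 1746 * 2*pi/60 = 182.8407 rad/s
omega_joint = omega_motor / 20 = 9.142 rad/s
v = omega_joint * r = 9.142 * 1.1
= 10.0562 m/s


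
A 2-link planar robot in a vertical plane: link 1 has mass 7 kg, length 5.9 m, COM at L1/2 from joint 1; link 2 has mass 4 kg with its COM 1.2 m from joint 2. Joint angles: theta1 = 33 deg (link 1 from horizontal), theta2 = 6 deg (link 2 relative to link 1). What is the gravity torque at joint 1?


Horizontal distance from joint 1 to link-1 COM:
  x_c1 = (L1/2)*cos(t1) = 2.95 * 0.8387 = 2.4741 m
Horizontal distance from joint 1 to link-2 COM:
  x_c2 = L1*cos(t1) + Lc2*cos(t1+t2)
       = 5.9*0.8387 + 1.2*0.7771 = 5.8807 m
tau1 = m1*g*x_c1 + m2*g*x_c2
     = 7*9.81*2.4741 + 4*9.81*5.8807
     = 169.8949 + 230.7599
     = 400.6549 Nm


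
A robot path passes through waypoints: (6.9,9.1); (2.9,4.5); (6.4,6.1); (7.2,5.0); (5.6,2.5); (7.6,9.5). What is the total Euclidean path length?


Segment lengths:
  seg1 = sqrt((-4.0)^2 + (-4.6)^2) = 6.0959
  seg2 = sqrt((3.5)^2 + (1.6)^2) = 3.8484
  seg3 = sqrt((0.8)^2 + (-1.1)^2) = 1.3601
  seg4 = sqrt((-1.6)^2 + (-2.5)^2) = 2.9682
  seg5 = sqrt((2.0)^2 + (7.0)^2) = 7.2801
Total = 21.5527


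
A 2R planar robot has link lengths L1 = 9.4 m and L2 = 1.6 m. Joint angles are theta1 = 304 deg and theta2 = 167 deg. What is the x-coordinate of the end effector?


Convert angles to radians: theta1 = 5.3058, theta2 = 2.9147
x = L1*cos(theta1) + L2*cos(theta1+theta2)
x = 5.2564 + -0.5734
x = 4.683


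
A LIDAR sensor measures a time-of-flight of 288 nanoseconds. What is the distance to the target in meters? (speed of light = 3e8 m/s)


tof = 288 ns = 2.88e-07 s
dist = c * tof / 2
= 3e8 * 2.88e-07 / 2
= 43.2 m


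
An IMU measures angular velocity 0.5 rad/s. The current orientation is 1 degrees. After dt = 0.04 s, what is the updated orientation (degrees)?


delta_theta = w * dt = 0.5 * 0.04 = 0.02 rad
= 1.1459 deg
theta_new = 1 + 1.1459 = 2.1459 deg


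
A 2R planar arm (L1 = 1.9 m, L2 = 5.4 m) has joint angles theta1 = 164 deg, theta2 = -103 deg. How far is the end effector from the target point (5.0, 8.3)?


End effector via forward kinematics:
x = L1*cos(t1) + L2*cos(t1+t2) = 0.7916
y = L1*sin(t1) + L2*sin(t1+t2) = 5.2467
Distance to target:
d = sqrt((5.0 - 0.7916)^2 + (8.3 - 5.2467)^2)
= sqrt(17.7108 + 9.3229)
= 5.1994 m


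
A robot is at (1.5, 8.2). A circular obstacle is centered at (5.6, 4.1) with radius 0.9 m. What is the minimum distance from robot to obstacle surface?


center_dist = sqrt((1.5-5.6)^2 + (8.2-4.1)^2)
= sqrt(16.81 + 16.81)
= 5.7983
min_dist = center_dist - radius = 5.7983 - 0.9 = 4.8983 m


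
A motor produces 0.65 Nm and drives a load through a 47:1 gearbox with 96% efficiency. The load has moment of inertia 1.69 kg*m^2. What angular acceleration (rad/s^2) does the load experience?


tau_out = tau_motor * N * eta
= 0.65 * 47 * 0.96 = 29.328 Nm
alpha = tau_out / I = 29.328 / 1.69
= 17.3538 rad/s^2


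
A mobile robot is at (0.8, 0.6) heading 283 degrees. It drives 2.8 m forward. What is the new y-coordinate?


y_new = y0 + d*sin(theta)
= 0.6 + 2.8*sin(283)
= 0.6 + -2.7282
= -2.1282


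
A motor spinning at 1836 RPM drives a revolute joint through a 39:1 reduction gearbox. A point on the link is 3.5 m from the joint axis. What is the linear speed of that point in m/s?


omega_motor = 1836 * 2*pi/60 = 192.2655 rad/s
omega_joint = omega_motor / 39 = 4.9299 rad/s
v = omega_joint * r = 4.9299 * 3.5
= 17.2546 m/s


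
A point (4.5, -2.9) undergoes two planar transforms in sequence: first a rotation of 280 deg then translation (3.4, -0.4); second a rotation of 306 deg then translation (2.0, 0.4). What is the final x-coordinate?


After transform 1:
x1 = cos(280)*4.5 - sin(280)*-2.9 + 3.4 = 1.3255
y1 = sin(280)*4.5 + cos(280)*-2.9 + -0.4 = -5.3352
After transform 2:
x2 = cos(306)*1.3255 - sin(306)*-5.3352 + 2.0
= -1.5372


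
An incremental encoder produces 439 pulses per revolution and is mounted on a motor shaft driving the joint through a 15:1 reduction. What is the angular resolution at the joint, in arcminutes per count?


counts per rev = 439
effective counts at joint = 439 * 15 = 6585
resolution = 360*60 / 6585
= 3.2802 arcmin/count


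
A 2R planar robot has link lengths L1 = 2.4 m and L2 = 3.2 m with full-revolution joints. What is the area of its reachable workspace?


r_max = L1 + L2 = 5.6 m
r_min = |L1 - L2| = 0.8 m
Area = pi*(r_max^2 - r_min^2)
= pi*(31.36 - 0.64)
= pi * 30.72
= 96.5097 m^2


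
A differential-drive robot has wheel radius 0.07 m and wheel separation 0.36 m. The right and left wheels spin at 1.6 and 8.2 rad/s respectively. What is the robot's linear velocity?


vR = r*wR = 0.07*1.6 = 0.112 m/s
vL = r*wL = 0.07*8.2 = 0.574 m/s
v = (vR+vL)/2 = 0.343 m/s
omega = (vR-vL)/L = -1.2833 rad/s
linear velocity = 0.343 m/s


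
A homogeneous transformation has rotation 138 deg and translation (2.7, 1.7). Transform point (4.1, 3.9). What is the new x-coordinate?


x' = cos(theta)*px - sin(theta)*py + tx
= -0.7431*4.1 - 0.6691*3.9 + 2.7
= -2.9565


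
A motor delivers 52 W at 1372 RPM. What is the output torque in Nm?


omega = 1372 * 2*pi/60 = 143.6755 rad/s
tau = P / omega = 52 / 143.6755
= 0.3619 Nm


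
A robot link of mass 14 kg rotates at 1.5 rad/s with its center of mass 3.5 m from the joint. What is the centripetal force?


F = m * omega^2 * r
= 14 * 1.5^2 * 3.5
= 14 * 2.25 * 3.5
= 110.25 N


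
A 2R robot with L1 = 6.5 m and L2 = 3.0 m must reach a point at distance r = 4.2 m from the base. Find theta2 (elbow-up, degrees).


cos(theta2) = (r^2 - L1^2 - L2^2) / (2*L1*L2)
cos(theta2) = (17.64 - 42.25 - 9.0) / 39.0
cos(theta2) = -0.861795
theta2 = 149.5187 degrees


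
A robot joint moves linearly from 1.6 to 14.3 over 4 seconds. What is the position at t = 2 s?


s = t/T = 2/4 = 0.5
p(t) = p0 + (pf-p0)*s
= 1.6 + (14.3 - 1.6) * 0.5
= 7.95


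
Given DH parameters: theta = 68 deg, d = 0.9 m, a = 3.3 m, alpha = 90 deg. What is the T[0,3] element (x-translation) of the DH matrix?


T[0,3] = a * cos(theta)
= 3.3 * cos(68 deg)
= 3.3 * 0.3746
= 1.2362


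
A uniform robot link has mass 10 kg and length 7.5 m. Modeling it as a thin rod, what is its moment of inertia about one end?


I = (1/3) * m * L^2
= (1/3) * 10 * 7.5^2
= 0.333333 * 10 * 56.25
= 187.5 kg*m^2


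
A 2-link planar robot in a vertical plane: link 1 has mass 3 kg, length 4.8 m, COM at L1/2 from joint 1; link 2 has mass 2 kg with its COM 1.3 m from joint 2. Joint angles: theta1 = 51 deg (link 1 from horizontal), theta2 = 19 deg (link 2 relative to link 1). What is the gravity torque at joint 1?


Horizontal distance from joint 1 to link-1 COM:
  x_c1 = (L1/2)*cos(t1) = 2.4 * 0.6293 = 1.5104 m
Horizontal distance from joint 1 to link-2 COM:
  x_c2 = L1*cos(t1) + Lc2*cos(t1+t2)
       = 4.8*0.6293 + 1.3*0.342 = 3.4654 m
tau1 = m1*g*x_c1 + m2*g*x_c2
     = 3*9.81*1.5104 + 2*9.81*3.4654
     = 44.4502 + 67.9904
     = 112.4406 Nm


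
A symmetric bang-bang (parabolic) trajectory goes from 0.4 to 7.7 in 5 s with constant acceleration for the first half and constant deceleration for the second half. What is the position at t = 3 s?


Symmetric rest-to-rest: each phase covers (pf-p0)/2 in time T/2. 0.5*a*(T/2)^2 = (pf-p0)/2 => a = 4*(pf-p0)/T^2
a = 4*(7.7-0.4)/5^2 = 1.168
t = 3 is in the deceleration phase (t > T/2).
p = pf - 0.5*a*(T-t)^2 = 7.7 - 0.5*1.168*2^2
= 5.364


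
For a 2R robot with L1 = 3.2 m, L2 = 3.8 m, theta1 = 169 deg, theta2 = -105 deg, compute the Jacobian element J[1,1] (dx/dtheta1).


J[1,1] = -L1*sin(t1) - L2*sin(t1+t2)
= -3.2*sin(169) - 3.8*sin(64)
= -4.026


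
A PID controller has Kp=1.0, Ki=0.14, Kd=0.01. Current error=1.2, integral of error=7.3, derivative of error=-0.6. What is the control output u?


u = Kp*e + Ki*int(e) + Kd*de/dt
= 1.0*1.2 + 0.14*7.3 + 0.01*(-0.6)
= 1.2 + 1.022 + -0.006
= 2.216


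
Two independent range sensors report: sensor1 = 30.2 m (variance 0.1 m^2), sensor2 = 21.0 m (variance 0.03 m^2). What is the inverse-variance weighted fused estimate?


w1 = (1/var1) / (1/var1 + 1/var2)
   = 10.0 / (10.0 + 33.3333) = 0.2308
w2 = 1 - w1 = 0.7692
fused = w1*s1 + w2*s2 = 6.9692 + 16.1538
= 23.1231 m


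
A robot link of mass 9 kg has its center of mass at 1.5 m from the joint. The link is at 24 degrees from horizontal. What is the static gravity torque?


tau = m*g*L*cos(angle)
= 9 * 9.81 * 1.5 * cos(24 deg)
= 9 * 9.81 * 1.5 * 0.9135
= 120.9854 Nm


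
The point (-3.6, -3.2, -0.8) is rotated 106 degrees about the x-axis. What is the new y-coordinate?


Rotation about x-axis: y' = y*cos(theta) - z*sin(theta)
= -3.2 * -0.2756 - -0.8 * 0.9613
= 1.651


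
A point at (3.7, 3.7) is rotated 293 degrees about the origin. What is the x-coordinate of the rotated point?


x' = x*cos(theta) - y*sin(theta)
cos(293 deg) = 0.3907, sin(293 deg) = -0.9205
x' = 3.7 * 0.3907 - 3.7 * -0.9205
= 1.4457 - -3.4059
= 4.8516


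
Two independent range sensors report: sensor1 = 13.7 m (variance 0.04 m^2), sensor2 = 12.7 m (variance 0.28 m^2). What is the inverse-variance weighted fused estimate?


w1 = (1/var1) / (1/var1 + 1/var2)
   = 25.0 / (25.0 + 3.5714) = 0.875
w2 = 1 - w1 = 0.125
fused = w1*s1 + w2*s2 = 11.9875 + 1.5875
= 13.575 m


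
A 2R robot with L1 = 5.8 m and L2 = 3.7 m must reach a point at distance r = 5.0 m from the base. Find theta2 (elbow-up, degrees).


cos(theta2) = (r^2 - L1^2 - L2^2) / (2*L1*L2)
cos(theta2) = (25.0 - 33.64 - 13.69) / 42.92
cos(theta2) = -0.52027
theta2 = 121.3504 degrees


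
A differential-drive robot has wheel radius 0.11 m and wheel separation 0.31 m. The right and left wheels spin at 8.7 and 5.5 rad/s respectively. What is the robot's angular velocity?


vR = r*wR = 0.11*8.7 = 0.957 m/s
vL = r*wL = 0.11*5.5 = 0.605 m/s
v = (vR+vL)/2 = 0.781 m/s
omega = (vR-vL)/L = 1.1355 rad/s
angular velocity = 1.1355 rad/s


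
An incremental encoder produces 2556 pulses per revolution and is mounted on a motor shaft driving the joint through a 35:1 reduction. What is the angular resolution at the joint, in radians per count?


counts per rev = 2556
effective counts at joint = 2556 * 35 = 89460
resolution = 2*pi / 89460
= 7.0235e-05 rad/count


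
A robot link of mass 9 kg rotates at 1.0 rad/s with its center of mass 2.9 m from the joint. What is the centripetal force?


F = m * omega^2 * r
= 9 * 1.0^2 * 2.9
= 9 * 1.0 * 2.9
= 26.1 N


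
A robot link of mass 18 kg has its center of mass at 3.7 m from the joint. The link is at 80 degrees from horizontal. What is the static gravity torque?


tau = m*g*L*cos(angle)
= 18 * 9.81 * 3.7 * cos(80 deg)
= 18 * 9.81 * 3.7 * 0.1736
= 113.4523 Nm


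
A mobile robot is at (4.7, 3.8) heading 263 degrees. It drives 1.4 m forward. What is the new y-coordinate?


y_new = y0 + d*sin(theta)
= 3.8 + 1.4*sin(263)
= 3.8 + -1.3896
= 2.4104


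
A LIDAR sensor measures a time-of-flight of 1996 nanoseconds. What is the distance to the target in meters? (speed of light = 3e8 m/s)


tof = 1996 ns = 1.996e-06 s
dist = c * tof / 2
= 3e8 * 1.996e-06 / 2
= 299.4 m


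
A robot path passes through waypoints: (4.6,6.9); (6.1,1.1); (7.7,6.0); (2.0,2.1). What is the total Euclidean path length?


Segment lengths:
  seg1 = sqrt((1.5)^2 + (-5.8)^2) = 5.9908
  seg2 = sqrt((1.6)^2 + (4.9)^2) = 5.1546
  seg3 = sqrt((-5.7)^2 + (-3.9)^2) = 6.9065
Total = 18.052


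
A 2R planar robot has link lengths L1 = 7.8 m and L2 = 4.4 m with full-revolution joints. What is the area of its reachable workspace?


r_max = L1 + L2 = 12.2 m
r_min = |L1 - L2| = 3.4 m
Area = pi*(r_max^2 - r_min^2)
= pi*(148.84 - 11.56)
= pi * 137.28
= 431.2778 m^2


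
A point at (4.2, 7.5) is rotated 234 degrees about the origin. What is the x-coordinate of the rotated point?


x' = x*cos(theta) - y*sin(theta)
cos(234 deg) = -0.5878, sin(234 deg) = -0.809
x' = 4.2 * -0.5878 - 7.5 * -0.809
= -2.4687 - -6.0676
= 3.5989


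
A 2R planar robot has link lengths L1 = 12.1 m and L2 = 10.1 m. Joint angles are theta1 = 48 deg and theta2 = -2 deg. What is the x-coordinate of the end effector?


Convert angles to radians: theta1 = 0.8378, theta2 = -0.0349
x = L1*cos(theta1) + L2*cos(theta1+theta2)
x = 8.0965 + 7.016
x = 15.1125


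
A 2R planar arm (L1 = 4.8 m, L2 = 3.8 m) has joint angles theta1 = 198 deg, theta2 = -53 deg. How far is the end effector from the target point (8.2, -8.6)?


End effector via forward kinematics:
x = L1*cos(t1) + L2*cos(t1+t2) = -7.6778
y = L1*sin(t1) + L2*sin(t1+t2) = 0.6963
Distance to target:
d = sqrt((8.2 - -7.6778)^2 + (-8.6 - 0.6963)^2)
= sqrt(252.1061 + 86.4214)
= 18.3991 m


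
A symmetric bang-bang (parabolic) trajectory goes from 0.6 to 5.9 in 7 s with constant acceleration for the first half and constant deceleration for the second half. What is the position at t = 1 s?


Symmetric rest-to-rest: each phase covers (pf-p0)/2 in time T/2. 0.5*a*(T/2)^2 = (pf-p0)/2 => a = 4*(pf-p0)/T^2
a = 4*(5.9-0.6)/7^2 = 0.4327
t = 1 is in the acceleration phase (t <= T/2).
p = p0 + 0.5*a*t^2 = 0.6 + 0.5*0.4327*1^2
= 0.8163


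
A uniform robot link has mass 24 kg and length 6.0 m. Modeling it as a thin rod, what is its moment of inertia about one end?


I = (1/3) * m * L^2
= (1/3) * 24 * 6.0^2
= 0.333333 * 24 * 36.0
= 288.0 kg*m^2


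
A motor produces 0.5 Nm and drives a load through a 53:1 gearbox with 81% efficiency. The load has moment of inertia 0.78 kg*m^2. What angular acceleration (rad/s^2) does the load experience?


tau_out = tau_motor * N * eta
= 0.5 * 53 * 0.81 = 21.465 Nm
alpha = tau_out / I = 21.465 / 0.78
= 27.5192 rad/s^2


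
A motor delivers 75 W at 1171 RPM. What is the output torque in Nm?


omega = 1171 * 2*pi/60 = 122.6268 rad/s
tau = P / omega = 75 / 122.6268
= 0.6116 Nm


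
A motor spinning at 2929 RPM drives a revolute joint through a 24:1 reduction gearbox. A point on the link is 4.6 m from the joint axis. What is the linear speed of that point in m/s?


omega_motor = 2929 * 2*pi/60 = 306.7242 rad/s
omega_joint = omega_motor / 24 = 12.7802 rad/s
v = omega_joint * r = 12.7802 * 4.6
= 58.7888 m/s


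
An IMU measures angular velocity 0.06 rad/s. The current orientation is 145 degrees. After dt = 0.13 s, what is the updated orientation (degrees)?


delta_theta = w * dt = 0.06 * 0.13 = 0.0078 rad
= 0.4469 deg
theta_new = 145 + 0.4469 = 145.4469 deg


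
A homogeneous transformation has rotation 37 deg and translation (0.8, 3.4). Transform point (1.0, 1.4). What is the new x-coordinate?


x' = cos(theta)*px - sin(theta)*py + tx
= 0.7986*1.0 - 0.6018*1.4 + 0.8
= 0.7561


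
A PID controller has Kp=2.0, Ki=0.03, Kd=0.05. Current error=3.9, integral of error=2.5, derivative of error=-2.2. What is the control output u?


u = Kp*e + Ki*int(e) + Kd*de/dt
= 2.0*3.9 + 0.03*2.5 + 0.05*(-2.2)
= 7.8 + 0.075 + -0.11
= 7.765


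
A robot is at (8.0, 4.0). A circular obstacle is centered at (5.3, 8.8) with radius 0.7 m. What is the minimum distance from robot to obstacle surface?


center_dist = sqrt((8.0-5.3)^2 + (4.0-8.8)^2)
= sqrt(7.29 + 23.04)
= 5.5073
min_dist = center_dist - radius = 5.5073 - 0.7 = 4.8073 m


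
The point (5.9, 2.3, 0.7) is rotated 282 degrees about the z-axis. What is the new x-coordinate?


Rotation about z-axis: x' = x*cos(theta) - y*sin(theta)
= 5.9 * 0.2079 - 2.3 * -0.9781
= 3.4764


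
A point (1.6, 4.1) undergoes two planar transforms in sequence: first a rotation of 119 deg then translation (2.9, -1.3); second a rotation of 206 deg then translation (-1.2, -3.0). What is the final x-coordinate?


After transform 1:
x1 = cos(119)*1.6 - sin(119)*4.1 + 2.9 = -1.4616
y1 = sin(119)*1.6 + cos(119)*4.1 + -1.3 = -1.8883
After transform 2:
x2 = cos(206)*-1.4616 - sin(206)*-1.8883 + -1.2
= -0.7141


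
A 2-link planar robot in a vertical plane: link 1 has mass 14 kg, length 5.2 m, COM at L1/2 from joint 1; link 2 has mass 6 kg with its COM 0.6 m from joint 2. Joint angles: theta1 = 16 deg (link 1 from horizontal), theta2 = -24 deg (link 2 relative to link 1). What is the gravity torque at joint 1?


Horizontal distance from joint 1 to link-1 COM:
  x_c1 = (L1/2)*cos(t1) = 2.6 * 0.9613 = 2.4993 m
Horizontal distance from joint 1 to link-2 COM:
  x_c2 = L1*cos(t1) + Lc2*cos(t1+t2)
       = 5.2*0.9613 + 0.6*0.9903 = 5.5927 m
tau1 = m1*g*x_c1 + m2*g*x_c2
     = 14*9.81*2.4993 + 6*9.81*5.5927
     = 343.2512 + 329.1876
     = 672.4388 Nm


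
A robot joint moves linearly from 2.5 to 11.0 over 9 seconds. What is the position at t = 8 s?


s = t/T = 8/9 = 0.8889
p(t) = p0 + (pf-p0)*s
= 2.5 + (11.0 - 2.5) * 0.8889
= 10.0556


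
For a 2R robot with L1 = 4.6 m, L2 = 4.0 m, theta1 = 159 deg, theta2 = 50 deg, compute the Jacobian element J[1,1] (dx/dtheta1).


J[1,1] = -L1*sin(t1) - L2*sin(t1+t2)
= -4.6*sin(159) - 4.0*sin(209)
= 0.2907


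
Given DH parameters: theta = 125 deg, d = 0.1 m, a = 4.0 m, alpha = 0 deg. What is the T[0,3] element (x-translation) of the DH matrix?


T[0,3] = a * cos(theta)
= 4.0 * cos(125 deg)
= 4.0 * -0.5736
= -2.2943


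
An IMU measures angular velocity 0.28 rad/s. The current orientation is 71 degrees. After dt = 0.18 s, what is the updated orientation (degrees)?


delta_theta = w * dt = 0.28 * 0.18 = 0.0504 rad
= 2.8877 deg
theta_new = 71 + 2.8877 = 73.8877 deg


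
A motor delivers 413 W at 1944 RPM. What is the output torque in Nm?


omega = 1944 * 2*pi/60 = 203.5752 rad/s
tau = P / omega = 413 / 203.5752
= 2.0287 Nm


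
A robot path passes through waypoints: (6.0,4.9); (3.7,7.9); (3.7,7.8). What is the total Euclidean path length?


Segment lengths:
  seg1 = sqrt((-2.3)^2 + (3.0)^2) = 3.7802
  seg2 = sqrt((0.0)^2 + (-0.1)^2) = 0.1
Total = 3.8802


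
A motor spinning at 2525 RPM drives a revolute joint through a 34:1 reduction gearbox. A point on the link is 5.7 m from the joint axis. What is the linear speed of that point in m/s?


omega_motor = 2525 * 2*pi/60 = 264.4174 rad/s
omega_joint = omega_motor / 34 = 7.777 rad/s
v = omega_joint * r = 7.777 * 5.7
= 44.3288 m/s


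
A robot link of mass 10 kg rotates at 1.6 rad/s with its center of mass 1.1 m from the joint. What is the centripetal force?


F = m * omega^2 * r
= 10 * 1.6^2 * 1.1
= 10 * 2.56 * 1.1
= 28.16 N


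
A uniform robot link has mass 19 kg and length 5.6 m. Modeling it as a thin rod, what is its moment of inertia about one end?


I = (1/3) * m * L^2
= (1/3) * 19 * 5.6^2
= 0.333333 * 19 * 31.36
= 198.6133 kg*m^2


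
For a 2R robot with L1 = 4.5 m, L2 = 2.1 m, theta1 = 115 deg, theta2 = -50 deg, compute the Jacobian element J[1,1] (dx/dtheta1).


J[1,1] = -L1*sin(t1) - L2*sin(t1+t2)
= -4.5*sin(115) - 2.1*sin(65)
= -5.9816


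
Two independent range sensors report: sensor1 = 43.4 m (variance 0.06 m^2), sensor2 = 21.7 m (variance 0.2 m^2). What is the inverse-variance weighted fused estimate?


w1 = (1/var1) / (1/var1 + 1/var2)
   = 16.6667 / (16.6667 + 5.0) = 0.7692
w2 = 1 - w1 = 0.2308
fused = w1*s1 + w2*s2 = 33.3846 + 5.0077
= 38.3923 m


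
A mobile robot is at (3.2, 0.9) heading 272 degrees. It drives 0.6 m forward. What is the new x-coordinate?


x_new = x0 + d*cos(theta)
= 3.2 + 0.6*cos(272)
= 3.2 + 0.0209
= 3.2209


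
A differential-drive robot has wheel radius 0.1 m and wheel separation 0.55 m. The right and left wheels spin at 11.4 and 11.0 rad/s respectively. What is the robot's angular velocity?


vR = r*wR = 0.1*11.4 = 1.14 m/s
vL = r*wL = 0.1*11.0 = 1.1 m/s
v = (vR+vL)/2 = 1.12 m/s
omega = (vR-vL)/L = 0.0727 rad/s
angular velocity = 0.0727 rad/s


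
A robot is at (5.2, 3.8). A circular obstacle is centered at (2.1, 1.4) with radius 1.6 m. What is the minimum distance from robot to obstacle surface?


center_dist = sqrt((5.2-2.1)^2 + (3.8-1.4)^2)
= sqrt(9.61 + 5.76)
= 3.9205
min_dist = center_dist - radius = 3.9205 - 1.6 = 2.3205 m


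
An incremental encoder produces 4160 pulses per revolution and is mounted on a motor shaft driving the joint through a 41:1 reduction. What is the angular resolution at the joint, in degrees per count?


counts per rev = 4160
effective counts at joint = 4160 * 41 = 170560
resolution = 360 / 170560
= 0.0021 deg/count


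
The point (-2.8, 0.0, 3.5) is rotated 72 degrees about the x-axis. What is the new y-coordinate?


Rotation about x-axis: y' = y*cos(theta) - z*sin(theta)
= 0.0 * 0.309 - 3.5 * 0.9511
= -3.3287


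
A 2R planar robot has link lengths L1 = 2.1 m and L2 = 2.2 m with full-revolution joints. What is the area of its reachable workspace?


r_max = L1 + L2 = 4.3 m
r_min = |L1 - L2| = 0.1 m
Area = pi*(r_max^2 - r_min^2)
= pi*(18.49 - 0.01)
= pi * 18.48
= 58.0566 m^2


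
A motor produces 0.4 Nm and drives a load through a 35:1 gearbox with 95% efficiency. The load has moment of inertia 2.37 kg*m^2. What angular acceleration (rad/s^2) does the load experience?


tau_out = tau_motor * N * eta
= 0.4 * 35 * 0.95 = 13.3 Nm
alpha = tau_out / I = 13.3 / 2.37
= 5.6118 rad/s^2


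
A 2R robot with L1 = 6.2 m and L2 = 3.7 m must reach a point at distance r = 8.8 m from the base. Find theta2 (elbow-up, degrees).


cos(theta2) = (r^2 - L1^2 - L2^2) / (2*L1*L2)
cos(theta2) = (77.44 - 38.44 - 13.69) / 45.88
cos(theta2) = 0.551656
theta2 = 56.5193 degrees


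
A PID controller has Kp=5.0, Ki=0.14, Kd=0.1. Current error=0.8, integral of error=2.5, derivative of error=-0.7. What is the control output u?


u = Kp*e + Ki*int(e) + Kd*de/dt
= 5.0*0.8 + 0.14*2.5 + 0.1*(-0.7)
= 4.0 + 0.35 + -0.07
= 4.28


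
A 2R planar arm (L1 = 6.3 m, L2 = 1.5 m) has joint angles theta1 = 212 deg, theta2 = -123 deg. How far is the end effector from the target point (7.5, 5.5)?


End effector via forward kinematics:
x = L1*cos(t1) + L2*cos(t1+t2) = -5.3165
y = L1*sin(t1) + L2*sin(t1+t2) = -1.8387
Distance to target:
d = sqrt((7.5 - -5.3165)^2 + (5.5 - -1.8387)^2)
= sqrt(164.2633 + 53.8568)
= 14.7689 m


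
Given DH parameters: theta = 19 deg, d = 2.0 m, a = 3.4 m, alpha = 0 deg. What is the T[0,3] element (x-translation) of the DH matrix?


T[0,3] = a * cos(theta)
= 3.4 * cos(19 deg)
= 3.4 * 0.9455
= 3.2148


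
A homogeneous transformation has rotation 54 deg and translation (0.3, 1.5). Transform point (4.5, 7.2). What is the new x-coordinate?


x' = cos(theta)*px - sin(theta)*py + tx
= 0.5878*4.5 - 0.809*7.2 + 0.3
= -2.8799


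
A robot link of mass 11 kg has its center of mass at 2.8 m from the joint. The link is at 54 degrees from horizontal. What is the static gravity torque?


tau = m*g*L*cos(angle)
= 11 * 9.81 * 2.8 * cos(54 deg)
= 11 * 9.81 * 2.8 * 0.5878
= 177.5981 Nm


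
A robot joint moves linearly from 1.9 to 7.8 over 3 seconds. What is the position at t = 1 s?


s = t/T = 1/3 = 0.3333
p(t) = p0 + (pf-p0)*s
= 1.9 + (7.8 - 1.9) * 0.3333
= 3.8667


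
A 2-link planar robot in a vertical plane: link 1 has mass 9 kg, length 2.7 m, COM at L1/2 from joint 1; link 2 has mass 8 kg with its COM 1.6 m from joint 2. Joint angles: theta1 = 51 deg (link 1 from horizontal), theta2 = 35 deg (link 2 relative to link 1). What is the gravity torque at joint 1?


Horizontal distance from joint 1 to link-1 COM:
  x_c1 = (L1/2)*cos(t1) = 1.35 * 0.6293 = 0.8496 m
Horizontal distance from joint 1 to link-2 COM:
  x_c2 = L1*cos(t1) + Lc2*cos(t1+t2)
       = 2.7*0.6293 + 1.6*0.0698 = 1.8108 m
tau1 = m1*g*x_c1 + m2*g*x_c2
     = 9*9.81*0.8496 + 8*9.81*1.8108
     = 75.0096 + 142.1097
     = 217.1193 Nm


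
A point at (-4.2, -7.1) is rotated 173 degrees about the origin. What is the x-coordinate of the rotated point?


x' = x*cos(theta) - y*sin(theta)
cos(173 deg) = -0.9925, sin(173 deg) = 0.1219
x' = -4.2 * -0.9925 - -7.1 * 0.1219
= 4.1687 - -0.8653
= 5.034


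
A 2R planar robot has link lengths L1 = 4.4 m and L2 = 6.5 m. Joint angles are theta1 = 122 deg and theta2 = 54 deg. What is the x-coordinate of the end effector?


Convert angles to radians: theta1 = 2.1293, theta2 = 0.9425
x = L1*cos(theta1) + L2*cos(theta1+theta2)
x = -2.3316 + -6.4842
x = -8.8158


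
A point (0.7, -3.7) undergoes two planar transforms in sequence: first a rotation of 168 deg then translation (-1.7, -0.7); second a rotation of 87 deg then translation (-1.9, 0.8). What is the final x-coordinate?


After transform 1:
x1 = cos(168)*0.7 - sin(168)*-3.7 + -1.7 = -1.6154
y1 = sin(168)*0.7 + cos(168)*-3.7 + -0.7 = 3.0647
After transform 2:
x2 = cos(87)*-1.6154 - sin(87)*3.0647 + -1.9
= -5.045


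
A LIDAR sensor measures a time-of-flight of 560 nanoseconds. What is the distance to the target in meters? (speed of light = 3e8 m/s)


tof = 560 ns = 5.6e-07 s
dist = c * tof / 2
= 3e8 * 5.6e-07 / 2
= 84.0 m


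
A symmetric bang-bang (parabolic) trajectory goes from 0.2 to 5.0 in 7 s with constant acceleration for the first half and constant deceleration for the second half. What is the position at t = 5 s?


Symmetric rest-to-rest: each phase covers (pf-p0)/2 in time T/2. 0.5*a*(T/2)^2 = (pf-p0)/2 => a = 4*(pf-p0)/T^2
a = 4*(5.0-0.2)/7^2 = 0.3918
t = 5 is in the deceleration phase (t > T/2).
p = pf - 0.5*a*(T-t)^2 = 5.0 - 0.5*0.3918*2^2
= 4.2163


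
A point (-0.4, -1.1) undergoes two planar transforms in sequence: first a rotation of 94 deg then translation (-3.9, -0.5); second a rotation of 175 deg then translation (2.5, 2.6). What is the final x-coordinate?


After transform 1:
x1 = cos(94)*-0.4 - sin(94)*-1.1 + -3.9 = -2.7748
y1 = sin(94)*-0.4 + cos(94)*-1.1 + -0.5 = -0.8223
After transform 2:
x2 = cos(175)*-2.7748 - sin(175)*-0.8223 + 2.5
= 5.3359


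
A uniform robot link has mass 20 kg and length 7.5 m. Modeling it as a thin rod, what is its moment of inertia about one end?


I = (1/3) * m * L^2
= (1/3) * 20 * 7.5^2
= 0.333333 * 20 * 56.25
= 375.0 kg*m^2


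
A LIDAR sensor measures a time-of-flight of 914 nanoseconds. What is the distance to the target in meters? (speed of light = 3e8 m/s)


tof = 914 ns = 9.14e-07 s
dist = c * tof / 2
= 3e8 * 9.14e-07 / 2
= 137.1 m


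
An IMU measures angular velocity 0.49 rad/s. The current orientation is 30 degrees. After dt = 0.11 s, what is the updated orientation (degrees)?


delta_theta = w * dt = 0.49 * 0.11 = 0.0539 rad
= 3.0882 deg
theta_new = 30 + 3.0882 = 33.0882 deg


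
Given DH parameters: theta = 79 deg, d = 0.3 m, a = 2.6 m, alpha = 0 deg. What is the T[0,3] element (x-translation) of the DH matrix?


T[0,3] = a * cos(theta)
= 2.6 * cos(79 deg)
= 2.6 * 0.1908
= 0.4961


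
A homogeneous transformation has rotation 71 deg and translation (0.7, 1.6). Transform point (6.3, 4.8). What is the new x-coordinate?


x' = cos(theta)*px - sin(theta)*py + tx
= 0.3256*6.3 - 0.9455*4.8 + 0.7
= -1.7874


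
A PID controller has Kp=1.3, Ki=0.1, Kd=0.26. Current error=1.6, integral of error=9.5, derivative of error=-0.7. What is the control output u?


u = Kp*e + Ki*int(e) + Kd*de/dt
= 1.3*1.6 + 0.1*9.5 + 0.26*(-0.7)
= 2.08 + 0.95 + -0.182
= 2.848


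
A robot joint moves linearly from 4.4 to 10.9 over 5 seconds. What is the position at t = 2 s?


s = t/T = 2/5 = 0.4
p(t) = p0 + (pf-p0)*s
= 4.4 + (10.9 - 4.4) * 0.4
= 7.0


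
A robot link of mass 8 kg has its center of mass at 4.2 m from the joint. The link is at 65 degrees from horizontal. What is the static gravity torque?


tau = m*g*L*cos(angle)
= 8 * 9.81 * 4.2 * cos(65 deg)
= 8 * 9.81 * 4.2 * 0.4226
= 139.3017 Nm


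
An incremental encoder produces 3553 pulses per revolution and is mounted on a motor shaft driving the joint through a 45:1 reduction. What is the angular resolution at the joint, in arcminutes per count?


counts per rev = 3553
effective counts at joint = 3553 * 45 = 159885
resolution = 360*60 / 159885
= 0.1351 arcmin/count


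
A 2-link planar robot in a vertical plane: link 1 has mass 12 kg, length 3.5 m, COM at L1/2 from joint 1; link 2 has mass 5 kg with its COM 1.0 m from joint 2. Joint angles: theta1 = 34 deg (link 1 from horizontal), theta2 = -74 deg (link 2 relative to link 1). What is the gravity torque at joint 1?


Horizontal distance from joint 1 to link-1 COM:
  x_c1 = (L1/2)*cos(t1) = 1.75 * 0.829 = 1.4508 m
Horizontal distance from joint 1 to link-2 COM:
  x_c2 = L1*cos(t1) + Lc2*cos(t1+t2)
       = 3.5*0.829 + 1.0*0.766 = 3.6677 m
tau1 = m1*g*x_c1 + m2*g*x_c2
     = 12*9.81*1.4508 + 5*9.81*3.6677
     = 170.79 + 179.8995
     = 350.6895 Nm


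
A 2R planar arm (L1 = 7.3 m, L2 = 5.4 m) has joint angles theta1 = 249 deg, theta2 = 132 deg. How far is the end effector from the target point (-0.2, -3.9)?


End effector via forward kinematics:
x = L1*cos(t1) + L2*cos(t1+t2) = 2.4252
y = L1*sin(t1) + L2*sin(t1+t2) = -4.88
Distance to target:
d = sqrt((-0.2 - 2.4252)^2 + (-3.9 - -4.88)^2)
= sqrt(6.8919 + 0.9603)
= 2.8022 m


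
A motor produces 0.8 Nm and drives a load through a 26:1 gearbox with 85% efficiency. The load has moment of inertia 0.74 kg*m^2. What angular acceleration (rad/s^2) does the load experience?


tau_out = tau_motor * N * eta
= 0.8 * 26 * 0.85 = 17.68 Nm
alpha = tau_out / I = 17.68 / 0.74
= 23.8919 rad/s^2


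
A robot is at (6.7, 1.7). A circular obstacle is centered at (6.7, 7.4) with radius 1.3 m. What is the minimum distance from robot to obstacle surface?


center_dist = sqrt((6.7-6.7)^2 + (1.7-7.4)^2)
= sqrt(0.0 + 32.49)
= 5.7
min_dist = center_dist - radius = 5.7 - 1.3 = 4.4 m


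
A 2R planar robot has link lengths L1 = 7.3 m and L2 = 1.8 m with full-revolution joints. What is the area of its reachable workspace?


r_max = L1 + L2 = 9.1 m
r_min = |L1 - L2| = 5.5 m
Area = pi*(r_max^2 - r_min^2)
= pi*(82.81 - 30.25)
= pi * 52.56
= 165.1221 m^2


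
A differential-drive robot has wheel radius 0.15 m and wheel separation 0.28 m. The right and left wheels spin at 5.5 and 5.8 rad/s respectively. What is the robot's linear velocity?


vR = r*wR = 0.15*5.5 = 0.825 m/s
vL = r*wL = 0.15*5.8 = 0.87 m/s
v = (vR+vL)/2 = 0.8475 m/s
omega = (vR-vL)/L = -0.1607 rad/s
linear velocity = 0.8475 m/s


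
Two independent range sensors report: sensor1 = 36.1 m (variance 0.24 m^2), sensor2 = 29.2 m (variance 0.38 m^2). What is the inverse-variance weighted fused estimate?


w1 = (1/var1) / (1/var1 + 1/var2)
   = 4.1667 / (4.1667 + 2.6316) = 0.6129
w2 = 1 - w1 = 0.3871
fused = w1*s1 + w2*s2 = 22.1258 + 11.3032
= 33.429 m


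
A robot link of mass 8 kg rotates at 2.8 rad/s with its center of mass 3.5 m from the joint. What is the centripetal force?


F = m * omega^2 * r
= 8 * 2.8^2 * 3.5
= 8 * 7.84 * 3.5
= 219.52 N


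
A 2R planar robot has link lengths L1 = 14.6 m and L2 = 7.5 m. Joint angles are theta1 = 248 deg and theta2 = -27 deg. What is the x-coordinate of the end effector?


Convert angles to radians: theta1 = 4.3284, theta2 = -0.4712
x = L1*cos(theta1) + L2*cos(theta1+theta2)
x = -5.4693 + -5.6603
x = -11.1296


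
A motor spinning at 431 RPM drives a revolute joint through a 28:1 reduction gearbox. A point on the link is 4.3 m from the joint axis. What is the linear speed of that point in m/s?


omega_motor = 431 * 2*pi/60 = 45.1342 rad/s
omega_joint = omega_motor / 28 = 1.6119 rad/s
v = omega_joint * r = 1.6119 * 4.3
= 6.9313 m/s


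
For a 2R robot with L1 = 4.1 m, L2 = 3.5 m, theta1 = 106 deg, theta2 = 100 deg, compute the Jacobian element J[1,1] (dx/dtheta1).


J[1,1] = -L1*sin(t1) - L2*sin(t1+t2)
= -4.1*sin(106) - 3.5*sin(206)
= -2.4069


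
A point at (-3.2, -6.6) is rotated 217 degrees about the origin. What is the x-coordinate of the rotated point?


x' = x*cos(theta) - y*sin(theta)
cos(217 deg) = -0.7986, sin(217 deg) = -0.6018
x' = -3.2 * -0.7986 - -6.6 * -0.6018
= 2.5556 - 3.972
= -1.4163


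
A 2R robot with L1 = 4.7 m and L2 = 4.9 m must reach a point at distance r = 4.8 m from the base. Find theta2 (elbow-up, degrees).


cos(theta2) = (r^2 - L1^2 - L2^2) / (2*L1*L2)
cos(theta2) = (23.04 - 22.09 - 24.01) / 46.06
cos(theta2) = -0.500651
theta2 = 120.0431 degrees


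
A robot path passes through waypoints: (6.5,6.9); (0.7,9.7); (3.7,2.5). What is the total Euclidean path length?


Segment lengths:
  seg1 = sqrt((-5.8)^2 + (2.8)^2) = 6.4405
  seg2 = sqrt((3.0)^2 + (-7.2)^2) = 7.8
Total = 14.2405


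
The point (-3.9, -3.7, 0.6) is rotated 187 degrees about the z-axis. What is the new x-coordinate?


Rotation about z-axis: x' = x*cos(theta) - y*sin(theta)
= -3.9 * -0.9925 - -3.7 * -0.1219
= 3.42


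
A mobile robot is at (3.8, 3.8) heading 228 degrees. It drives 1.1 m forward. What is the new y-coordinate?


y_new = y0 + d*sin(theta)
= 3.8 + 1.1*sin(228)
= 3.8 + -0.8175
= 2.9825


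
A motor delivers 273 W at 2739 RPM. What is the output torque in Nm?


omega = 2739 * 2*pi/60 = 286.8274 rad/s
tau = P / omega = 273 / 286.8274
= 0.9518 Nm


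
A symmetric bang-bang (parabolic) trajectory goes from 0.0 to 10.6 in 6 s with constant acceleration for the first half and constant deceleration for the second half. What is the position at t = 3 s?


Symmetric rest-to-rest: each phase covers (pf-p0)/2 in time T/2. 0.5*a*(T/2)^2 = (pf-p0)/2 => a = 4*(pf-p0)/T^2
a = 4*(10.6-0.0)/6^2 = 1.1778
t = 3 is in the acceleration phase (t <= T/2).
p = p0 + 0.5*a*t^2 = 0.0 + 0.5*1.1778*3^2
= 5.3


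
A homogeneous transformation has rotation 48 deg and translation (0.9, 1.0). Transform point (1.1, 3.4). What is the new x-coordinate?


x' = cos(theta)*px - sin(theta)*py + tx
= 0.6691*1.1 - 0.7431*3.4 + 0.9
= -0.8906


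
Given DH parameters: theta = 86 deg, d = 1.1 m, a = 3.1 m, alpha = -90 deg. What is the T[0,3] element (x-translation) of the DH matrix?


T[0,3] = a * cos(theta)
= 3.1 * cos(86 deg)
= 3.1 * 0.0698
= 0.2162


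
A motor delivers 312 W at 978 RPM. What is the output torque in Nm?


omega = 978 * 2*pi/60 = 102.4159 rad/s
tau = P / omega = 312 / 102.4159
= 3.0464 Nm


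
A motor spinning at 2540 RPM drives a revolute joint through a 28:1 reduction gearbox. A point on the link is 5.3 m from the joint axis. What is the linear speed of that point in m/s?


omega_motor = 2540 * 2*pi/60 = 265.9882 rad/s
omega_joint = omega_motor / 28 = 9.4996 rad/s
v = omega_joint * r = 9.4996 * 5.3
= 50.3478 m/s


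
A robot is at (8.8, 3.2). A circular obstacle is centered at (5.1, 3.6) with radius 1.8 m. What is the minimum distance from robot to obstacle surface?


center_dist = sqrt((8.8-5.1)^2 + (3.2-3.6)^2)
= sqrt(13.69 + 0.16)
= 3.7216
min_dist = center_dist - radius = 3.7216 - 1.8 = 1.9216 m


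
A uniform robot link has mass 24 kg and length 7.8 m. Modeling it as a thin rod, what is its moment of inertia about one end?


I = (1/3) * m * L^2
= (1/3) * 24 * 7.8^2
= 0.333333 * 24 * 60.84
= 486.72 kg*m^2


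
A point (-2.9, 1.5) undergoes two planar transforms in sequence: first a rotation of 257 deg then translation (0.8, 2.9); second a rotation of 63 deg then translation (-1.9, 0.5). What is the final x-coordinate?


After transform 1:
x1 = cos(257)*-2.9 - sin(257)*1.5 + 0.8 = 2.9139
y1 = sin(257)*-2.9 + cos(257)*1.5 + 2.9 = 5.3882
After transform 2:
x2 = cos(63)*2.9139 - sin(63)*5.3882 + -1.9
= -5.3781


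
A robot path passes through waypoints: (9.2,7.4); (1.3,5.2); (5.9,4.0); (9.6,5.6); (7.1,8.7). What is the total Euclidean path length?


Segment lengths:
  seg1 = sqrt((-7.9)^2 + (-2.2)^2) = 8.2006
  seg2 = sqrt((4.6)^2 + (-1.2)^2) = 4.7539
  seg3 = sqrt((3.7)^2 + (1.6)^2) = 4.0311
  seg4 = sqrt((-2.5)^2 + (3.1)^2) = 3.9825
Total = 20.9681


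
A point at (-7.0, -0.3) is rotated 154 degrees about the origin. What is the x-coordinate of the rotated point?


x' = x*cos(theta) - y*sin(theta)
cos(154 deg) = -0.8988, sin(154 deg) = 0.4384
x' = -7.0 * -0.8988 - -0.3 * 0.4384
= 6.2916 - -0.1315
= 6.4231


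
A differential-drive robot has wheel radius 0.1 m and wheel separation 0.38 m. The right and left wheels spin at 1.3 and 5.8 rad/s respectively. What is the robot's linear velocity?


vR = r*wR = 0.1*1.3 = 0.13 m/s
vL = r*wL = 0.1*5.8 = 0.58 m/s
v = (vR+vL)/2 = 0.355 m/s
omega = (vR-vL)/L = -1.1842 rad/s
linear velocity = 0.355 m/s


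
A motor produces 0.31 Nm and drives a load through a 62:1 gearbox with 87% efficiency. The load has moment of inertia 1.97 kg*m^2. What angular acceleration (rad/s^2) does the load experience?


tau_out = tau_motor * N * eta
= 0.31 * 62 * 0.87 = 16.7214 Nm
alpha = tau_out / I = 16.7214 / 1.97
= 8.488 rad/s^2


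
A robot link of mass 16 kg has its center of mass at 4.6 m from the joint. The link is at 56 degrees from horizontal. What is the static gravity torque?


tau = m*g*L*cos(angle)
= 16 * 9.81 * 4.6 * cos(56 deg)
= 16 * 9.81 * 4.6 * 0.5592
= 403.7462 Nm


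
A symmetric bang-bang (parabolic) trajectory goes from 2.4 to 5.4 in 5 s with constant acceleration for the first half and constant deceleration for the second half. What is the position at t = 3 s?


Symmetric rest-to-rest: each phase covers (pf-p0)/2 in time T/2. 0.5*a*(T/2)^2 = (pf-p0)/2 => a = 4*(pf-p0)/T^2
a = 4*(5.4-2.4)/5^2 = 0.48
t = 3 is in the deceleration phase (t > T/2).
p = pf - 0.5*a*(T-t)^2 = 5.4 - 0.5*0.48*2^2
= 4.44


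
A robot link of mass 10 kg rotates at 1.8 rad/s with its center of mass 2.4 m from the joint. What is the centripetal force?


F = m * omega^2 * r
= 10 * 1.8^2 * 2.4
= 10 * 3.24 * 2.4
= 77.76 N


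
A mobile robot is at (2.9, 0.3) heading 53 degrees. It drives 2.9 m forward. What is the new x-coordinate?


x_new = x0 + d*cos(theta)
= 2.9 + 2.9*cos(53)
= 2.9 + 1.7453
= 4.6453


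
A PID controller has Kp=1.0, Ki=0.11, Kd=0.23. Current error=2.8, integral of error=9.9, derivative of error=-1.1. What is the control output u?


u = Kp*e + Ki*int(e) + Kd*de/dt
= 1.0*2.8 + 0.11*9.9 + 0.23*(-1.1)
= 2.8 + 1.089 + -0.253
= 3.636


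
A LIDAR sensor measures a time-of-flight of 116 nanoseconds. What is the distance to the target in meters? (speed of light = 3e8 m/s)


tof = 116 ns = 1.16e-07 s
dist = c * tof / 2
= 3e8 * 1.16e-07 / 2
= 17.4 m


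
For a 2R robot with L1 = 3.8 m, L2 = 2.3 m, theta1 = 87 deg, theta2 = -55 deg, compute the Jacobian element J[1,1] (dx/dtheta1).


J[1,1] = -L1*sin(t1) - L2*sin(t1+t2)
= -3.8*sin(87) - 2.3*sin(32)
= -5.0136


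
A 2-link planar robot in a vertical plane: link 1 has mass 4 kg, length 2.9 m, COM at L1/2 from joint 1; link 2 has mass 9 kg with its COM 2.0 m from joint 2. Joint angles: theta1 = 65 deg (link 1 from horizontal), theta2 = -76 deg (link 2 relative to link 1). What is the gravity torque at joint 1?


Horizontal distance from joint 1 to link-1 COM:
  x_c1 = (L1/2)*cos(t1) = 1.45 * 0.4226 = 0.6128 m
Horizontal distance from joint 1 to link-2 COM:
  x_c2 = L1*cos(t1) + Lc2*cos(t1+t2)
       = 2.9*0.4226 + 2.0*0.9816 = 3.1888 m
tau1 = m1*g*x_c1 + m2*g*x_c2
     = 4*9.81*0.6128 + 9*9.81*3.1888
     = 24.0461 + 281.5433
     = 305.5895 Nm


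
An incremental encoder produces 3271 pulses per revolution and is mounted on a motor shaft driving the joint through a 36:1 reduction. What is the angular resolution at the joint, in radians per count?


counts per rev = 3271
effective counts at joint = 3271 * 36 = 117756
resolution = 2*pi / 117756
= 5.3358e-05 rad/count


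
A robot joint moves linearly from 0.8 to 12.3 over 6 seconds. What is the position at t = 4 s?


s = t/T = 4/6 = 0.6667
p(t) = p0 + (pf-p0)*s
= 0.8 + (12.3 - 0.8) * 0.6667
= 8.4667


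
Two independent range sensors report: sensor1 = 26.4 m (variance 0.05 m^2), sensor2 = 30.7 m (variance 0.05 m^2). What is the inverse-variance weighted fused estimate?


w1 = (1/var1) / (1/var1 + 1/var2)
   = 20.0 / (20.0 + 20.0) = 0.5
w2 = 1 - w1 = 0.5
fused = w1*s1 + w2*s2 = 13.2 + 15.35
= 28.55 m
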